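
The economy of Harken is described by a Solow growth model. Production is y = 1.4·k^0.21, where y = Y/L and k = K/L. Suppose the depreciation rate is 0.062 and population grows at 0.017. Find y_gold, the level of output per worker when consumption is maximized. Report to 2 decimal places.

y_gold ≈ 1.99

n + δ = 0.017 + 0.062 = 0.079.
Golden rule sets MPK = n+δ: 0.21·1.4·k^(0.21−1) = 0.079, so k_gold = (0.21·1.4/0.079)^(1/0.79) ≈ 5.2775.
Output: y_gold = 1.4·k_gold^0.21 = 1.4·5.2775^0.21 ≈ 1.9854.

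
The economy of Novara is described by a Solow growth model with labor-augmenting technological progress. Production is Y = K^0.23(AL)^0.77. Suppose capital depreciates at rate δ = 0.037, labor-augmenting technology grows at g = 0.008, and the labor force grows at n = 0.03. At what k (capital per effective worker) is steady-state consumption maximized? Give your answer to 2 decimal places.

k_gold ≈ 4.29

Capital per effective worker breaks even when investment replaces (n + g + δ)·k; here n + g + δ = 0.075.
At the golden rule the marginal product of capital equals n+g+δ: 0.23·k^(0.23−1) = 0.075. Solving, k_gold = (0.23/0.075)^(1/0.77) ≈ 4.2858.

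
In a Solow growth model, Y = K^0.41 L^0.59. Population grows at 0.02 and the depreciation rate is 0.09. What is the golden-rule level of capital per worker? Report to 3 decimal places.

k_gold ≈ 9.300

Break-even investment rate: n + δ = 0.02 + 0.09 = 0.11.
At the golden rule the marginal product of capital equals n+δ: 0.41·k^(0.41−1) = 0.11. Solving, k_gold = (0.41/0.11)^(1/0.59) ≈ 9.2995.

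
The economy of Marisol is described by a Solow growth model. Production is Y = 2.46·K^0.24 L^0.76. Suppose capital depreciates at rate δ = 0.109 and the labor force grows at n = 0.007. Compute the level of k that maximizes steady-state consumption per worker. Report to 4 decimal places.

k_gold ≈ 8.5085

Break-even investment rate: n + δ = 0.007 + 0.109 = 0.116.
Golden rule sets MPK = n+δ: 0.24·2.46·k^(0.24−1) = 0.116, so k_gold = (0.24·2.46/0.116)^(1/0.76) ≈ 8.5085.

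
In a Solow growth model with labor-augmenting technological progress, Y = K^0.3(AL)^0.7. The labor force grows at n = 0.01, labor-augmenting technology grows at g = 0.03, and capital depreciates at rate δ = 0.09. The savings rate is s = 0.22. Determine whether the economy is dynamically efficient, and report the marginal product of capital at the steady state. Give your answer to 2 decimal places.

n + g + δ = 0.01 + 0.03 + 0.09 = 0.13.
Steady-state k*: s·k^0.3 = 0.13·k gives k* = (0.22/0.13)^(1/0.7) ≈ 2.1203.
MPK = 0.3·2.1203^(-0.7) ≈ 0.1773.
MPK > n+g+δ = 0.13, so the economy is dynamically efficient (under-saving).

dynamically efficient; MPK ≈ 0.18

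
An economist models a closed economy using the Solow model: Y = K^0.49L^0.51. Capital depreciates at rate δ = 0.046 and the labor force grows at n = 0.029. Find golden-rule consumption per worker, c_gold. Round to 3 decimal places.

The effective depreciation rate is n + δ = 0.029 + 0.046 = 0.075.
Golden rule sets MPK = n+δ: 0.49·k^(0.49−1) = 0.075, so k_gold = (0.49/0.075)^(1/0.51) ≈ 39.6555.
y_gold = 39.6555^0.49 ≈ 6.0697.
c_gold = y_gold − (n+δ)·k_gold = 6.0697 − 0.075·39.6555 ≈ 3.0956.

c_gold ≈ 3.096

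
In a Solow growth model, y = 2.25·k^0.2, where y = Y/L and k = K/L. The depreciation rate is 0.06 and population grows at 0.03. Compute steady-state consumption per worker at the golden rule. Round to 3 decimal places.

Break-even investment rate: n + δ = 0.03 + 0.06 = 0.09.
At the golden rule the marginal product of capital equals n+δ: 0.2·2.25·k^(0.2−1) = 0.09. Solving, k_gold = (0.2·2.25/0.09)^(1/0.8) ≈ 7.4767.
y_gold = 2.25·7.4767^0.2 ≈ 3.3645.
c_gold = y_gold − (n+δ)·k_gold = 3.3645 − 0.09·7.4767 ≈ 2.6916.

c_gold ≈ 2.692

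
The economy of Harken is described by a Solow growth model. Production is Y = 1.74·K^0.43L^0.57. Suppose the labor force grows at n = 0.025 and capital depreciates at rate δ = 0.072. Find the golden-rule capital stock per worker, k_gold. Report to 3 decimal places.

Break-even investment rate: n + δ = 0.025 + 0.072 = 0.097.
Maximizing c = f(k) − (n+δ)·k gives f'(k) = n+δ, i.e. 0.43·1.74·k^(0.43−1) = 0.097, so k_gold = (0.43·1.74/0.097)^(1/0.57) ≈ 36.0223.

k_gold ≈ 36.022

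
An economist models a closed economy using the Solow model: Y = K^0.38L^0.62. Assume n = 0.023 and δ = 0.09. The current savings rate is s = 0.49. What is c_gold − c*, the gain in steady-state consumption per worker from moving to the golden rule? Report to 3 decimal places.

Break-even investment rate: n + δ = 0.023 + 0.09 = 0.113.
Current steady state (s = 0.49): k* = (0.49/0.113)^(1/0.62) ≈ 10.6564, y* = 10.6564^0.38 ≈ 2.4575, c* = (1−0.49)·2.4575 ≈ 1.2533.
At the golden rule the marginal product of capital equals n+δ: 0.38·k^(0.38−1) = 0.113. Solving, k_gold = (0.38/0.113)^(1/0.62) ≈ 7.0717.
y_gold = 7.0717^0.38 ≈ 2.1029, c_gold = y_gold − 0.113·k_gold ≈ 1.3038.
Gain: Δc = 1.3038 − 1.2533 ≈ 0.0505.

Δc ≈ 0.050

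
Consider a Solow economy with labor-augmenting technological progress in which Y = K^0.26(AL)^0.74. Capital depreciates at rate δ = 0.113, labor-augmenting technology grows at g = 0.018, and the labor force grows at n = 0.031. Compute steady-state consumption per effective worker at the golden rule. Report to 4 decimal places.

c_gold ≈ 0.8738

Capital per effective worker breaks even when investment replaces (n + g + δ)·k; here n + g + δ = 0.162.
Maximizing c = f(k) − (n+g+δ)·k gives f'(k) = n+g+δ, i.e. 0.26·k^(0.26−1) = 0.162, so k_gold = (0.26/0.162)^(1/0.74) ≈ 1.8952.
y_gold = 1.8952^0.26 ≈ 1.1808.
c_gold = y_gold − (n+g+δ)·k_gold = 1.1808 − 0.162·1.8952 ≈ 0.8738.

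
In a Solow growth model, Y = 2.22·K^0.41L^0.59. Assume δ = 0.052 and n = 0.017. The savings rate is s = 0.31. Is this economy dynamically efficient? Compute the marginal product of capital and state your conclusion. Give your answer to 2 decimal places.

dynamically efficient; MPK ≈ 0.09

The effective depreciation rate is n + δ = 0.017 + 0.052 = 0.069.
Steady-state k*: s·A·k^0.41 = 0.069·k gives k* = (0.31·2.22/0.069)^(1/0.59) ≈ 49.3165.
MPK = 0.41·2.22·49.3165^(-0.59) ≈ 0.0913.
MPK > n+δ = 0.069, so the economy is dynamically efficient (under-saving).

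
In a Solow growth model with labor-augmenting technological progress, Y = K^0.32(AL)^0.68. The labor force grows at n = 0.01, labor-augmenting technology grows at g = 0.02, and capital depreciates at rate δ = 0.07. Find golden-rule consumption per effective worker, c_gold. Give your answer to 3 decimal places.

Break-even investment rate: n + g + δ = 0.01 + 0.02 + 0.07 = 0.1.
At the golden rule the marginal product of capital equals n+g+δ: 0.32·k^(0.32−1) = 0.1. Solving, k_gold = (0.32/0.1)^(1/0.68) ≈ 5.5318.
y_gold = 5.5318^0.32 ≈ 1.7287.
c_gold = y_gold − (n+g+δ)·k_gold = 1.7287 − 0.1·5.5318 ≈ 1.1755.

c_gold ≈ 1.176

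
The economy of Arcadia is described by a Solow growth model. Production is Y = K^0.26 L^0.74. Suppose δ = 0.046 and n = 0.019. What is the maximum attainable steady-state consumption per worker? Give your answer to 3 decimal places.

n + δ = 0.019 + 0.046 = 0.065.
At the golden rule the marginal product of capital equals n+δ: 0.26·k^(0.26−1) = 0.065. Solving, k_gold = (0.26/0.065)^(1/0.74) ≈ 6.5102.
y_gold = 6.5102^0.26 ≈ 1.6276.
c_gold = y_gold − (n+δ)·k_gold = 1.6276 − 0.065·6.5102 ≈ 1.2044.

c_gold ≈ 1.204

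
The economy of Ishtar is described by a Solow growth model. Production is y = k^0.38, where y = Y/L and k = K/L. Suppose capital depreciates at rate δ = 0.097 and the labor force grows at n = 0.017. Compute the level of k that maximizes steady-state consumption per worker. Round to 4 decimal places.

k_gold ≈ 6.9719

Capital per worker breaks even when investment replaces (n + δ)·k; here n + δ = 0.114.
At the golden rule the marginal product of capital equals n+δ: 0.38·k^(0.38−1) = 0.114. Solving, k_gold = (0.38/0.114)^(1/0.62) ≈ 6.9719.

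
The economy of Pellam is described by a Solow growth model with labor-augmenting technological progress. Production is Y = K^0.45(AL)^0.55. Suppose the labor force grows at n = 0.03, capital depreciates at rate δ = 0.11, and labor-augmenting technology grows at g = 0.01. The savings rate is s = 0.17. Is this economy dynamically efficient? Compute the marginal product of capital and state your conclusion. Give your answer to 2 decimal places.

n + g + δ = 0.03 + 0.01 + 0.11 = 0.15.
Steady-state k*: s·k^0.45 = 0.15·k gives k* = (0.17/0.15)^(1/0.55) ≈ 1.2555.
MPK = 0.45·1.2555^(-0.55) ≈ 0.3971.
MPK > n+g+δ = 0.15, so the economy is dynamically efficient (under-saving).

dynamically efficient; MPK ≈ 0.40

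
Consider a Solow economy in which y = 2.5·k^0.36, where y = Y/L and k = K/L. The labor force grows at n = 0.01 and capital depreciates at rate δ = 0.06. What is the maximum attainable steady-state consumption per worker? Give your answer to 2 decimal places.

The effective depreciation rate is n + δ = 0.01 + 0.06 = 0.07.
Maximizing c = f(k) − (n+δ)·k gives f'(k) = n+δ, i.e. 0.36·2.5·k^(0.36−1) = 0.07, so k_gold = (0.36·2.5/0.07)^(1/0.64) ≈ 54.0802.
y_gold = 2.5·54.0802^0.36 ≈ 10.5156.
c_gold = y_gold − (n+δ)·k_gold = 10.5156 − 0.07·54.0802 ≈ 6.7300.

c_gold ≈ 6.73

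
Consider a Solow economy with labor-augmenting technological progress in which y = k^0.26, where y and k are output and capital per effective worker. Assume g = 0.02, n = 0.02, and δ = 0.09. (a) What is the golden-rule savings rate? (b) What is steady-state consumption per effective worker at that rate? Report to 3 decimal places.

(a) s_gold = 0.260; (b) c_gold ≈ 0.944

n + g + δ = 0.02 + 0.02 + 0.09 = 0.13.
For Cobb-Douglas, s_gold equals capital's share: s_gold = 0.26.
At the golden rule the marginal product of capital equals n+g+δ: 0.26·k^(0.26−1) = 0.13. Solving, k_gold = (0.26/0.13)^(1/0.74) ≈ 2.5515.
y_gold = 2.5515^0.26 ≈ 1.2758; c_gold = (1−0.26)·y_gold ≈ 0.9441.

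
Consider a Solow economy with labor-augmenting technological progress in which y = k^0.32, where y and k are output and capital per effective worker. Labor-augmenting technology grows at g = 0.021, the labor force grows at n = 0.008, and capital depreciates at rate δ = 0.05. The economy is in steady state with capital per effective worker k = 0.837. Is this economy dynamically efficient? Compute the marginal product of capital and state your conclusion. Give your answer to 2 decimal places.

Capital per effective worker breaks even when investment replaces (n + g + δ)·k; here n + g + δ = 0.079.
MPK = 0.32·k^(0.32−1) = 0.32·0.837^(-0.68) ≈ 0.3612.
MPK > 0.079, so the economy is dynamically efficient (under-saving).

dynamically efficient; MPK ≈ 0.36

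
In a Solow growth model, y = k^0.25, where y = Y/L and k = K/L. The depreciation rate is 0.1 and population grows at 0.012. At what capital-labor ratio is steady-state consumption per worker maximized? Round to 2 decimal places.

k_gold ≈ 2.92

Capital per worker breaks even when investment replaces (n + δ)·k; here n + δ = 0.112.
At the golden rule the marginal product of capital equals n+δ: 0.25·k^(0.25−1) = 0.112. Solving, k_gold = (0.25/0.112)^(1/0.75) ≈ 2.9172.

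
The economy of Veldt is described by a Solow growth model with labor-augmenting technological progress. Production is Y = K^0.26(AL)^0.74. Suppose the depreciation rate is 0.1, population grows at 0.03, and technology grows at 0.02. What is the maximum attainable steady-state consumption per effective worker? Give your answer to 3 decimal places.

n + g + δ = 0.03 + 0.02 + 0.1 = 0.15.
Setting f'(k) = n+g+δ gives 0.26·k^(0.26−1) = 0.15, hence k_gold = (0.26/0.15)^(1/0.74) ≈ 2.1029.
y_gold = 2.1029^0.26 ≈ 1.2132.
c_gold = y_gold − (n+g+δ)·k_gold = 1.2132 − 0.15·2.1029 ≈ 0.8978.

c_gold ≈ 0.898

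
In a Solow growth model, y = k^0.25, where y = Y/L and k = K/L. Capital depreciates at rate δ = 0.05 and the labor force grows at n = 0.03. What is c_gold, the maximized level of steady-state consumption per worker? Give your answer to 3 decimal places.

c_gold ≈ 1.097

Capital per worker breaks even when investment replaces (n + δ)·k; here n + δ = 0.08.
Maximizing c = f(k) − (n+δ)·k gives f'(k) = n+δ, i.e. 0.25·k^(0.25−1) = 0.08, so k_gold = (0.25/0.08)^(1/0.75) ≈ 4.5688.
y_gold = 4.5688^0.25 ≈ 1.4620.
c_gold = y_gold − (n+δ)·k_gold = 1.4620 − 0.08·4.5688 ≈ 1.0965.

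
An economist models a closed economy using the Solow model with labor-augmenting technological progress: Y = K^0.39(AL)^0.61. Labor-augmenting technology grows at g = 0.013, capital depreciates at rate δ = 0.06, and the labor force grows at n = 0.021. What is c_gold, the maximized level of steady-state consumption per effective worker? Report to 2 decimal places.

The effective depreciation rate is n + g + δ = 0.021 + 0.013 + 0.06 = 0.094.
At the golden rule the marginal product of capital equals n+g+δ: 0.39·k^(0.39−1) = 0.094. Solving, k_gold = (0.39/0.094)^(1/0.61) ≈ 10.3041.
y_gold = 10.3041^0.39 ≈ 2.4836.
c_gold = y_gold − (n+g+δ)·k_gold = 2.4836 − 0.094·10.3041 ≈ 1.5150.

c_gold ≈ 1.51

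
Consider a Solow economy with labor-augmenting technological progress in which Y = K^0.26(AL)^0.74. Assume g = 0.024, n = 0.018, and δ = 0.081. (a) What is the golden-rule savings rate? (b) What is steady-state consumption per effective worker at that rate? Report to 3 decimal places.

(a) s_gold = 0.260; (b) c_gold ≈ 0.963

n + g + δ = 0.018 + 0.024 + 0.081 = 0.123.
For Cobb-Douglas, s_gold equals capital's share: s_gold = 0.26.
At the golden rule the marginal product of capital equals n+g+δ: 0.26·k^(0.26−1) = 0.123. Solving, k_gold = (0.26/0.123)^(1/0.74) ≈ 2.7497.
y_gold = 2.7497^0.26 ≈ 1.3008; c_gold = (1−0.26)·y_gold ≈ 0.9626.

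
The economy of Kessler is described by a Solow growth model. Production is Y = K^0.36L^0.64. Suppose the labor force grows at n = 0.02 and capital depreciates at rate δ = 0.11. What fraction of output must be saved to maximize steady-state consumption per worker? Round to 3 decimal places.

s_gold = 0.360

Break-even investment rate: n + δ = 0.02 + 0.11 = 0.13.
At the golden rule MPK = n+δ, and in any Cobb-Douglas steady state s = (n+δ)·k/y = MPK·k/y = capital's share 0.36.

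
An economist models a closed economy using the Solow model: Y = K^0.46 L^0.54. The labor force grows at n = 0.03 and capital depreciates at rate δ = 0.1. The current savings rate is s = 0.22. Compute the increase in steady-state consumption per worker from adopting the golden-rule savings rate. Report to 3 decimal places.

Δc ≈ 0.364

The effective depreciation rate is n + δ = 0.03 + 0.1 = 0.13.
Current steady state (s = 0.22): k* = (0.22/0.13)^(1/0.54) ≈ 2.6492, y* = 2.6492^0.46 ≈ 1.5654, c* = (1−0.22)·1.5654 ≈ 1.2210.
Golden rule sets MPK = n+δ: 0.46·k^(0.46−1) = 0.13, so k_gold = (0.46/0.13)^(1/0.54) ≈ 10.3830.
y_gold = 10.3830^0.46 ≈ 2.9343, c_gold = y_gold − 0.13·k_gold ≈ 1.5845.
Gain: Δc = 1.5845 − 1.2210 ≈ 0.3635.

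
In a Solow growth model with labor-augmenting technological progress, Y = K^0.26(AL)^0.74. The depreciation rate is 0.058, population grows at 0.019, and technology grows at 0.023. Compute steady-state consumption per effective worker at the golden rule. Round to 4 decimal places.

The effective depreciation rate is n + g + δ = 0.019 + 0.023 + 0.058 = 0.1.
Maximizing c = f(k) − (n+g+δ)·k gives f'(k) = n+g+δ, i.e. 0.26·k^(0.26−1) = 0.1, so k_gold = (0.26/0.1)^(1/0.74) ≈ 3.6373.
y_gold = 3.6373^0.26 ≈ 1.3989.
c_gold = y_gold − (n+g+δ)·k_gold = 1.3989 − 0.1·3.6373 ≈ 1.0352.

c_gold ≈ 1.0352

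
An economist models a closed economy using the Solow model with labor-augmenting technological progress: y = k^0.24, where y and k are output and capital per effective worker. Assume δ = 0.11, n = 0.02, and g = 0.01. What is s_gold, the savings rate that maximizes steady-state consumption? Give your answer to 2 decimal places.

Break-even investment rate: n + g + δ = 0.02 + 0.01 + 0.11 = 0.14.
At the golden rule MPK = n+g+δ, and in any Cobb-Douglas steady state s = (n+g+δ)·k/y = MPK·k/y = capital's share 0.24.

s_gold = 0.24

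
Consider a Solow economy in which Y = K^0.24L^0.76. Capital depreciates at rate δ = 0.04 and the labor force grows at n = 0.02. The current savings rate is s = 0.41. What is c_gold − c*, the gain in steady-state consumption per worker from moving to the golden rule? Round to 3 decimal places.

Δc ≈ 0.095

Capital per worker breaks even when investment replaces (n + δ)·k; here n + δ = 0.06.
Current steady state (s = 0.41): k* = (0.41/0.06)^(1/0.76) ≈ 12.5372, y* = 12.5372^0.24 ≈ 1.8347, c* = (1−0.41)·1.8347 ≈ 1.0825.
At the golden rule the marginal product of capital equals n+δ: 0.24·k^(0.24−1) = 0.06. Solving, k_gold = (0.24/0.06)^(1/0.76) ≈ 6.1970.
y_gold = 6.1970^0.24 ≈ 1.5493, c_gold = y_gold − 0.06·k_gold ≈ 1.1774.
Gain: Δc = 1.1774 − 1.0825 ≈ 0.0950.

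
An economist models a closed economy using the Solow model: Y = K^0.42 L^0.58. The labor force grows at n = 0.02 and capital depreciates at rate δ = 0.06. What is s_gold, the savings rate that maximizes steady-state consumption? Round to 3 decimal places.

The effective depreciation rate is n + δ = 0.02 + 0.06 = 0.08.
At the golden rule MPK = n+δ, and in any Cobb-Douglas steady state s = (n+δ)·k/y = MPK·k/y = capital's share 0.42.

s_gold = 0.420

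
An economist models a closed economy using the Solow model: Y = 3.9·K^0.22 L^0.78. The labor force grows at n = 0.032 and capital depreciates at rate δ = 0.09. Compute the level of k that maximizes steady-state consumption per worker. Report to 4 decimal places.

Break-even investment rate: n + δ = 0.032 + 0.09 = 0.122.
Maximizing c = f(k) − (n+δ)·k gives f'(k) = n+δ, i.e. 0.22·3.9·k^(0.22−1) = 0.122, so k_gold = (0.22·3.9/0.122)^(1/0.78) ≈ 12.1916.

k_gold ≈ 12.1916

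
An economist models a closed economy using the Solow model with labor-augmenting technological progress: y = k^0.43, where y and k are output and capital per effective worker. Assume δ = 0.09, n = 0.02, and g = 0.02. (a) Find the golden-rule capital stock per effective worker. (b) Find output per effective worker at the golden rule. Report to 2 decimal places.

Capital per effective worker breaks even when investment replaces (n + g + δ)·k; here n + g + δ = 0.13.
Golden rule sets MPK = n+g+δ: 0.43·k^(0.43−1) = 0.13, so k_gold = (0.43/0.13)^(1/0.57) ≈ 8.1554.
y_gold = 8.1554^0.43 ≈ 2.4656.

(a) k_gold ≈ 8.16; (b) y_gold ≈ 2.47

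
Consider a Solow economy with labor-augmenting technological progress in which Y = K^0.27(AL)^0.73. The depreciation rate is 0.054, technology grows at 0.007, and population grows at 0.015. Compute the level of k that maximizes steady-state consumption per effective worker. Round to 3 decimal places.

k_gold ≈ 5.678

Break-even investment rate: n + g + δ = 0.015 + 0.007 + 0.054 = 0.076.
Setting f'(k) = n+g+δ gives 0.27·k^(0.27−1) = 0.076, hence k_gold = (0.27/0.076)^(1/0.73) ≈ 5.6778.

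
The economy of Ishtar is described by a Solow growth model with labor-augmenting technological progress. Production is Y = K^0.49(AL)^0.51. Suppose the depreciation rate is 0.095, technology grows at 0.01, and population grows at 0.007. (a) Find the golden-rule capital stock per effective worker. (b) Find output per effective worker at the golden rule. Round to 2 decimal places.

(a) k_gold ≈ 18.06; (b) y_gold ≈ 4.13

n + g + δ = 0.007 + 0.01 + 0.095 = 0.112.
At the golden rule the marginal product of capital equals n+g+δ: 0.49·k^(0.49−1) = 0.112. Solving, k_gold = (0.49/0.112)^(1/0.51) ≈ 18.0642.
y_gold = 18.0642^0.49 ≈ 4.1290.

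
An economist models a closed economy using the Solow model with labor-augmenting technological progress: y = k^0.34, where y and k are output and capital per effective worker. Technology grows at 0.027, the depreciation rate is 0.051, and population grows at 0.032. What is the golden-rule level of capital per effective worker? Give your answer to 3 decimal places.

Break-even investment rate: n + g + δ = 0.032 + 0.027 + 0.051 = 0.11.
At the golden rule the marginal product of capital equals n+g+δ: 0.34·k^(0.34−1) = 0.11. Solving, k_gold = (0.34/0.11)^(1/0.66) ≈ 5.5278.

k_gold ≈ 5.528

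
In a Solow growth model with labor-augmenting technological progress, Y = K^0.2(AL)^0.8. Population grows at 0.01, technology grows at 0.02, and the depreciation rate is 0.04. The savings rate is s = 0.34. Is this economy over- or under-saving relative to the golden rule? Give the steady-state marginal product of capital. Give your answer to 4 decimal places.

over-saving; MPK ≈ 0.0412

n + g + δ = 0.01 + 0.02 + 0.04 = 0.07.
Steady-state k*: s·k^0.2 = 0.07·k gives k* = (0.34/0.07)^(1/0.8) ≈ 7.2107.
MPK = 0.2·7.2107^(-0.8) ≈ 0.0412.
MPK < n+g+δ = 0.07, so the economy is dynamically inefficient (over-saving).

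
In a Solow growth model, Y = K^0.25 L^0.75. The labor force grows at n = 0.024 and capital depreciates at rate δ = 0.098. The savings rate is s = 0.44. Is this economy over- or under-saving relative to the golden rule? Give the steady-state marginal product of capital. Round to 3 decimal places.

Capital per worker breaks even when investment replaces (n + δ)·k; here n + δ = 0.122.
Steady-state k*: s·k^0.25 = 0.122·k gives k* = (0.44/0.122)^(1/0.75) ≈ 5.5308.
MPK = 0.25·5.5308^(-0.75) ≈ 0.0693.
MPK < n+δ = 0.122, so the economy is dynamically inefficient (over-saving).

over-saving; MPK ≈ 0.069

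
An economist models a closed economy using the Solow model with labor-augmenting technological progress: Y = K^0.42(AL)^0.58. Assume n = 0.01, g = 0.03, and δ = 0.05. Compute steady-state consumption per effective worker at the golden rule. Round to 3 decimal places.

c_gold ≈ 1.770

Break-even investment rate: n + g + δ = 0.01 + 0.03 + 0.05 = 0.09.
Maximizing c = f(k) − (n+g+δ)·k gives f'(k) = n+g+δ, i.e. 0.42·k^(0.42−1) = 0.09, so k_gold = (0.42/0.09)^(1/0.58) ≈ 14.2384.
y_gold = 14.2384^0.42 ≈ 3.0511.
c_gold = y_gold − (n+g+δ)·k_gold = 3.0511 − 0.09·14.2384 ≈ 1.7696.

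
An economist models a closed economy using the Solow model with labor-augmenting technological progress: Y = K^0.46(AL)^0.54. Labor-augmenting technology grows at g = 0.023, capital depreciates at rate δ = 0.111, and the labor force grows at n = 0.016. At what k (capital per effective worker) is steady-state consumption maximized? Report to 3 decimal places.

k_gold ≈ 7.966

The effective depreciation rate is n + g + δ = 0.016 + 0.023 + 0.111 = 0.15.
At the golden rule the marginal product of capital equals n+g+δ: 0.46·k^(0.46−1) = 0.15. Solving, k_gold = (0.46/0.15)^(1/0.54) ≈ 7.9659.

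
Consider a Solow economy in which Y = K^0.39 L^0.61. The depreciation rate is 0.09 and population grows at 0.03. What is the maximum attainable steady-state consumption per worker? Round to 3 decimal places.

Break-even investment rate: n + δ = 0.03 + 0.09 = 0.12.
Golden rule sets MPK = n+δ: 0.39·k^(0.39−1) = 0.12, so k_gold = (0.39/0.12)^(1/0.61) ≈ 6.9048.
y_gold = 6.9048^0.39 ≈ 2.1246.
c_gold = y_gold − (n+δ)·k_gold = 2.1246 − 0.12·6.9048 ≈ 1.2960.

c_gold ≈ 1.296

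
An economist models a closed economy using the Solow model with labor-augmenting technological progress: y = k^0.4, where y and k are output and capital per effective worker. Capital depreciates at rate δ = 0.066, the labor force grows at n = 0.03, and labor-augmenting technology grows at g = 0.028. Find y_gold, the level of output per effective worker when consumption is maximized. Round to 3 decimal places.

y_gold ≈ 2.183

n + g + δ = 0.03 + 0.028 + 0.066 = 0.124.
Setting f'(k) = n+g+δ gives 0.4·k^(0.4−1) = 0.124, hence k_gold = (0.4/0.124)^(1/0.6) ≈ 7.0426.
Output: y_gold = k_gold^0.4 = 7.0426^0.4 ≈ 2.1832.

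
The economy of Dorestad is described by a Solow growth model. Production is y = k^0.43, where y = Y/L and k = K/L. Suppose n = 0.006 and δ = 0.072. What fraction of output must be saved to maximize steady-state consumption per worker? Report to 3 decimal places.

n + δ = 0.006 + 0.072 = 0.078.
At the golden rule MPK = n+δ, and in any Cobb-Douglas steady state s = (n+δ)·k/y = MPK·k/y = capital's share 0.43.

s_gold = 0.430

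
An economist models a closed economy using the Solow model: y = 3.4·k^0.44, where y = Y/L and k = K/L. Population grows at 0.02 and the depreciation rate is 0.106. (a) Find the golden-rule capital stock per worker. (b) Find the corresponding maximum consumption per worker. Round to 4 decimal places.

The effective depreciation rate is n + δ = 0.02 + 0.106 = 0.126.
Golden rule sets MPK = n+δ: 0.44·3.4·k^(0.44−1) = 0.126, so k_gold = (0.44·3.4/0.126)^(1/0.56) ≈ 82.9581.
y_gold = 3.4·82.9581^0.44 ≈ 23.7562; c_gold = y_gold − 0.126·k_gold ≈ 13.3035.

(a) k_gold ≈ 82.9581; (b) c_gold ≈ 13.3035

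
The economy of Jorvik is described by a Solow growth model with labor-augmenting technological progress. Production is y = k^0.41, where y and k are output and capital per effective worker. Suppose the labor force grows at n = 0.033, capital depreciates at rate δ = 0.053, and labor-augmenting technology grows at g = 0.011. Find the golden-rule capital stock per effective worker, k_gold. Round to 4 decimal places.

Break-even investment rate: n + g + δ = 0.033 + 0.011 + 0.053 = 0.097.
At the golden rule the marginal product of capital equals n+g+δ: 0.41·k^(0.41−1) = 0.097. Solving, k_gold = (0.41/0.097)^(1/0.59) ≈ 11.5090.

k_gold ≈ 11.5090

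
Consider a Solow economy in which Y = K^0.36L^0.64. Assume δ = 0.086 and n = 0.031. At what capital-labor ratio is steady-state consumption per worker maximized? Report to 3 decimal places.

n + δ = 0.031 + 0.086 = 0.117.
Maximizing c = f(k) − (n+δ)·k gives f'(k) = n+δ, i.e. 0.36·k^(0.36−1) = 0.117, so k_gold = (0.36/0.117)^(1/0.64) ≈ 5.7900.

k_gold ≈ 5.790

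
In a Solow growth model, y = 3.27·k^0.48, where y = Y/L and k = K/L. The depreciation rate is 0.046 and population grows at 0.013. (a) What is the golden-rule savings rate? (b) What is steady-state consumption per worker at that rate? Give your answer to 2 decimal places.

Break-even investment rate: n + δ = 0.013 + 0.046 = 0.059.
For Cobb-Douglas, s_gold equals capital's share: s_gold = 0.48.
Setting f'(k) = n+δ gives 0.48·3.27·k^(0.48−1) = 0.059, hence k_gold = (0.48·3.27/0.059)^(1/0.52) ≈ 549.8743.
y_gold = 3.27·549.8743^0.48 ≈ 67.5887; c_gold = (1−0.48)·y_gold ≈ 35.1461.

(a) s_gold = 0.48; (b) c_gold ≈ 35.15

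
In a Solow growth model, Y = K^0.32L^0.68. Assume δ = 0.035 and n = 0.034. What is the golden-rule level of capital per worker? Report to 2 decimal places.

The effective depreciation rate is n + δ = 0.034 + 0.035 = 0.069.
Setting f'(k) = n+δ gives 0.32·k^(0.32−1) = 0.069, hence k_gold = (0.32/0.069)^(1/0.68) ≈ 9.5467.

k_gold ≈ 9.55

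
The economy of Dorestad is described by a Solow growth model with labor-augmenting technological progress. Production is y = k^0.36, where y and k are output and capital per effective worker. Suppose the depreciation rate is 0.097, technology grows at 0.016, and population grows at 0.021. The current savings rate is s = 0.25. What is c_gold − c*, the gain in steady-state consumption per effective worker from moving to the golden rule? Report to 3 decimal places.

The effective depreciation rate is n + g + δ = 0.021 + 0.016 + 0.097 = 0.134.
Current steady state (s = 0.25): k* = (0.25/0.134)^(1/0.64) ≈ 2.6496, y* = 2.6496^0.36 ≈ 1.4202, c* = (1−0.25)·1.4202 ≈ 1.0651.
Golden rule sets MPK = n+g+δ: 0.36·k^(0.36−1) = 0.134, so k_gold = (0.36/0.134)^(1/0.64) ≈ 4.6840.
y_gold = 4.6840^0.36 ≈ 1.7435, c_gold = y_gold − 0.134·k_gold ≈ 1.1158.
Gain: Δc = 1.1158 − 1.0651 ≈ 0.0507.

Δc ≈ 0.051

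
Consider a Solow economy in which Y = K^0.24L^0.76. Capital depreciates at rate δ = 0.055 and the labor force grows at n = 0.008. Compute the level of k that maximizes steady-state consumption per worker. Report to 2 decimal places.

k_gold ≈ 5.81

Capital per worker breaks even when investment replaces (n + δ)·k; here n + δ = 0.063.
Maximizing c = f(k) − (n+δ)·k gives f'(k) = n+δ, i.e. 0.24·k^(0.24−1) = 0.063, so k_gold = (0.24/0.063)^(1/0.76) ≈ 5.8117.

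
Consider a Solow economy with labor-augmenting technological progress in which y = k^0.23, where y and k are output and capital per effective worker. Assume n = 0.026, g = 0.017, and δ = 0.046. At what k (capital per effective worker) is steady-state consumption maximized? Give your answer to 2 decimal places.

Capital per effective worker breaks even when investment replaces (n + g + δ)·k; here n + g + δ = 0.089.
At the golden rule the marginal product of capital equals n+g+δ: 0.23·k^(0.23−1) = 0.089. Solving, k_gold = (0.23/0.089)^(1/0.77) ≈ 3.4317.

k_gold ≈ 3.43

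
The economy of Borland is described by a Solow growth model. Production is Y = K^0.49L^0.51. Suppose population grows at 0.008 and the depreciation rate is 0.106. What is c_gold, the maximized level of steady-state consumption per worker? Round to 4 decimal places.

n + δ = 0.008 + 0.106 = 0.114.
Maximizing c = f(k) − (n+δ)·k gives f'(k) = n+δ, i.e. 0.49·k^(0.49−1) = 0.114, so k_gold = (0.49/0.114)^(1/0.51) ≈ 17.4481.
y_gold = 17.4481^0.49 ≈ 4.0593.
c_gold = y_gold − (n+δ)·k_gold = 4.0593 − 0.114·17.4481 ≈ 2.0703.

c_gold ≈ 2.0703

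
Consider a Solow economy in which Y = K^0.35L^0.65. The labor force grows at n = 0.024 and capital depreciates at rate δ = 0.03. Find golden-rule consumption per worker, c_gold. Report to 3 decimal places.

The effective depreciation rate is n + δ = 0.024 + 0.03 = 0.054.
Golden rule sets MPK = n+δ: 0.35·k^(0.35−1) = 0.054, so k_gold = (0.35/0.054)^(1/0.65) ≈ 17.7309.
y_gold = 17.7309^0.35 ≈ 2.7356.
c_gold = y_gold − (n+δ)·k_gold = 2.7356 − 0.054·17.7309 ≈ 1.7782.

c_gold ≈ 1.778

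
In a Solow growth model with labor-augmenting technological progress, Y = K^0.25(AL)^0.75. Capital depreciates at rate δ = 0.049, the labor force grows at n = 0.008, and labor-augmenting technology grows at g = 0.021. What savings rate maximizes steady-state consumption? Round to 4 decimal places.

s_gold = 0.2500

The effective depreciation rate is n + g + δ = 0.008 + 0.021 + 0.049 = 0.078.
At the golden rule MPK = n+g+δ, and in any Cobb-Douglas steady state s = (n+g+δ)·k/y = MPK·k/y = capital's share 0.25.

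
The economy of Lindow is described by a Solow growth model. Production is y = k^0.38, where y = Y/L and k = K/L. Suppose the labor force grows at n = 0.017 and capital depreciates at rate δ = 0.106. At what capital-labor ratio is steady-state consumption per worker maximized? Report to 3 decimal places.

Capital per worker breaks even when investment replaces (n + δ)·k; here n + δ = 0.123.
At the golden rule the marginal product of capital equals n+δ: 0.38·k^(0.38−1) = 0.123. Solving, k_gold = (0.38/0.123)^(1/0.62) ≈ 6.1677.

k_gold ≈ 6.168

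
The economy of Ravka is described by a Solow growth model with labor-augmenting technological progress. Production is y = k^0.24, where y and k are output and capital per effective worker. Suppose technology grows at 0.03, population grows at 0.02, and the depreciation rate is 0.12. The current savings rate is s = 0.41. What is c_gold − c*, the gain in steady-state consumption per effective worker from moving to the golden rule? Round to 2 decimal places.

n + g + δ = 0.02 + 0.03 + 0.12 = 0.17.
Current steady state (s = 0.41): k* = (0.41/0.17)^(1/0.76) ≈ 3.1847, y* = 3.1847^0.24 ≈ 1.3205, c* = (1−0.41)·1.3205 ≈ 0.7791.
Golden rule sets MPK = n+g+δ: 0.24·k^(0.24−1) = 0.17, so k_gold = (0.24/0.17)^(1/0.76) ≈ 1.5742.
y_gold = 1.5742^0.24 ≈ 1.1150, c_gold = y_gold − 0.17·k_gold ≈ 0.8474.
Gain: Δc = 0.8474 − 0.7791 ≈ 0.0683.

Δc ≈ 0.07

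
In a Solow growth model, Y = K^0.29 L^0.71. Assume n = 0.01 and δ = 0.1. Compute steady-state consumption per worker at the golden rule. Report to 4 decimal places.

c_gold ≈ 1.0549

Capital per worker breaks even when investment replaces (n + δ)·k; here n + δ = 0.11.
Golden rule sets MPK = n+δ: 0.29·k^(0.29−1) = 0.11, so k_gold = (0.29/0.11)^(1/0.71) ≈ 3.9171.
y_gold = 3.9171^0.29 ≈ 1.4858.
c_gold = y_gold − (n+δ)·k_gold = 1.4858 − 0.11·3.9171 ≈ 1.0549.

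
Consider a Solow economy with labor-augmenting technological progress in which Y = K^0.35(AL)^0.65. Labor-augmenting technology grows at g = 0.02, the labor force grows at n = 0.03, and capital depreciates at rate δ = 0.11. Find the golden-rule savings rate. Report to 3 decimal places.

Break-even investment rate: n + g + δ = 0.03 + 0.02 + 0.11 = 0.16.
At the golden rule MPK = n+g+δ, and in any Cobb-Douglas steady state s = (n+g+δ)·k/y = MPK·k/y = capital's share 0.35.

s_gold = 0.350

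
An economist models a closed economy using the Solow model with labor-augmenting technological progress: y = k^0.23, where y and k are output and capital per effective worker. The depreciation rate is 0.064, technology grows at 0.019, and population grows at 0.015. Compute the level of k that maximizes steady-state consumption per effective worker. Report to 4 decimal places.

Break-even investment rate: n + g + δ = 0.015 + 0.019 + 0.064 = 0.098.
At the golden rule the marginal product of capital equals n+g+δ: 0.23·k^(0.23−1) = 0.098. Solving, k_gold = (0.23/0.098)^(1/0.77) ≈ 3.0281.

k_gold ≈ 3.0281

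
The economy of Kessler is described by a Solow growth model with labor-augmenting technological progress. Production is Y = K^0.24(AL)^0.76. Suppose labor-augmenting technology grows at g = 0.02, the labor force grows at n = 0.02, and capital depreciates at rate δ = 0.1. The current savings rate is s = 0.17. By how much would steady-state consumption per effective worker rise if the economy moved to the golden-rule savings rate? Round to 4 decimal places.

Δc ≈ 0.0185

Capital per effective worker breaks even when investment replaces (n + g + δ)·k; here n + g + δ = 0.14.
Current steady state (s = 0.17): k* = (0.17/0.14)^(1/0.76) ≈ 1.2911, y* = 1.2911^0.24 ≈ 1.0632, c* = (1−0.17)·1.0632 ≈ 0.8825.
Setting f'(k) = n+g+δ gives 0.24·k^(0.24−1) = 0.14, hence k_gold = (0.24/0.14)^(1/0.76) ≈ 2.0324.
y_gold = 2.0324^0.24 ≈ 1.1856, c_gold = y_gold − 0.14·k_gold ≈ 0.9010.
Gain: Δc = 0.9010 − 0.8825 ≈ 0.0185.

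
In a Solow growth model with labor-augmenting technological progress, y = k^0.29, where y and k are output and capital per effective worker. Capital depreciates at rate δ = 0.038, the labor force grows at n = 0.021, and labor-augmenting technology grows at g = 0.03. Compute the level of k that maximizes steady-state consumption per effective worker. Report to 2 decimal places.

Capital per effective worker breaks even when investment replaces (n + g + δ)·k; here n + g + δ = 0.089.
At the golden rule the marginal product of capital equals n+g+δ: 0.29·k^(0.29−1) = 0.089. Solving, k_gold = (0.29/0.089)^(1/0.71) ≈ 5.2789.

k_gold ≈ 5.28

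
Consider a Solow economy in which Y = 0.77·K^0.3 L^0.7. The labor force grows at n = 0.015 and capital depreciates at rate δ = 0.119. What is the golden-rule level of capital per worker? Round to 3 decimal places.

k_gold ≈ 2.177

Break-even investment rate: n + δ = 0.015 + 0.119 = 0.134.
Setting f'(k) = n+δ gives 0.3·0.77·k^(0.3−1) = 0.134, hence k_gold = (0.3·0.77/0.134)^(1/0.7) ≈ 2.1770.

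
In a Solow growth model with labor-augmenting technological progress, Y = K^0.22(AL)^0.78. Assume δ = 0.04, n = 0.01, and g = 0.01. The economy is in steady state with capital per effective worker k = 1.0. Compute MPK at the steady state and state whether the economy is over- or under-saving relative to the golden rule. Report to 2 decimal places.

under-saving; MPK ≈ 0.22

The effective depreciation rate is n + g + δ = 0.01 + 0.01 + 0.04 = 0.06.
MPK = 0.22·k^(0.22−1) = 0.22·1.0^(-0.78) ≈ 0.2200.
MPK > 0.06, so the economy is dynamically efficient (under-saving).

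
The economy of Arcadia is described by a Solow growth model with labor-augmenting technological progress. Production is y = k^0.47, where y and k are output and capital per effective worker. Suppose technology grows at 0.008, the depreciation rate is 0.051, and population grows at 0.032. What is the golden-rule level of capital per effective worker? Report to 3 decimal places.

k_gold ≈ 22.151

n + g + δ = 0.032 + 0.008 + 0.051 = 0.091.
Setting f'(k) = n+g+δ gives 0.47·k^(0.47−1) = 0.091, hence k_gold = (0.47/0.091)^(1/0.53) ≈ 22.1508.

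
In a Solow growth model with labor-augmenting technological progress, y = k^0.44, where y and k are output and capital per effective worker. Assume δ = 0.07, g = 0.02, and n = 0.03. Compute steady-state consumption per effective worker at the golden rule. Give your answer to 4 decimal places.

c_gold ≈ 1.5543

Break-even investment rate: n + g + δ = 0.03 + 0.02 + 0.07 = 0.12.
Maximizing c = f(k) − (n+g+δ)·k gives f'(k) = n+g+δ, i.e. 0.44·k^(0.44−1) = 0.12, so k_gold = (0.44/0.12)^(1/0.56) ≈ 10.1772.
y_gold = 10.1772^0.44 ≈ 2.7756.
c_gold = y_gold − (n+g+δ)·k_gold = 2.7756 − 0.12·10.1772 ≈ 1.5543.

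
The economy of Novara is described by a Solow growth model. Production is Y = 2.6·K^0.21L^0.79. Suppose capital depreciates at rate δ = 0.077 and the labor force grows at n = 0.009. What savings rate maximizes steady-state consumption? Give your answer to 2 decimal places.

The effective depreciation rate is n + δ = 0.009 + 0.077 = 0.086.
At the golden rule MPK = n+δ, and in any Cobb-Douglas steady state s = (n+δ)·k/y = MPK·k/y = capital's share 0.21.

s_gold = 0.21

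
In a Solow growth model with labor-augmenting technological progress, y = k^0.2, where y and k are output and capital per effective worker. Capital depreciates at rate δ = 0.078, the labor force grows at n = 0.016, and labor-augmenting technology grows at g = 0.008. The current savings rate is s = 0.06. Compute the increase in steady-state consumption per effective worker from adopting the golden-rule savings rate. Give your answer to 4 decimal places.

Capital per effective worker breaks even when investment replaces (n + g + δ)·k; here n + g + δ = 0.102.
Current steady state (s = 0.06): k* = (0.06/0.102)^(1/0.8) ≈ 0.5152, y* = 0.5152^0.2 ≈ 0.8758, c* = (1−0.06)·0.8758 ≈ 0.8232.
Maximizing c = f(k) − (n+g+δ)·k gives f'(k) = n+g+δ, i.e. 0.2·k^(0.2−1) = 0.102, so k_gold = (0.2/0.102)^(1/0.8) ≈ 2.3203.
y_gold = 2.3203^0.2 ≈ 1.1833, c_gold = y_gold − 0.102·k_gold ≈ 0.9467.
Gain: Δc = 0.9467 − 0.8232 ≈ 0.1234.

Δc ≈ 0.1234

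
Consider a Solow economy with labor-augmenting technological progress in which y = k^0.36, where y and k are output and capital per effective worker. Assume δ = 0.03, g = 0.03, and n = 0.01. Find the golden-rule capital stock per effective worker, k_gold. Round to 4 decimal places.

Break-even investment rate: n + g + δ = 0.01 + 0.03 + 0.03 = 0.07.
Golden rule sets MPK = n+g+δ: 0.36·k^(0.36−1) = 0.07, so k_gold = (0.36/0.07)^(1/0.64) ≈ 12.9198.

k_gold ≈ 12.9198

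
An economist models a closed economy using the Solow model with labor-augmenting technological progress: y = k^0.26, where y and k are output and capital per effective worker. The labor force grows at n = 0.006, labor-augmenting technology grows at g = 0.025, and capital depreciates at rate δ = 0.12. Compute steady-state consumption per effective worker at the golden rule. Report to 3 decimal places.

Break-even investment rate: n + g + δ = 0.006 + 0.025 + 0.12 = 0.151.
Setting f'(k) = n+g+δ gives 0.26·k^(0.26−1) = 0.151, hence k_gold = (0.26/0.151)^(1/0.74) ≈ 2.0841.
y_gold = 2.0841^0.26 ≈ 1.2104.
c_gold = y_gold − (n+g+δ)·k_gold = 1.2104 − 0.151·2.0841 ≈ 0.8957.

c_gold ≈ 0.896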